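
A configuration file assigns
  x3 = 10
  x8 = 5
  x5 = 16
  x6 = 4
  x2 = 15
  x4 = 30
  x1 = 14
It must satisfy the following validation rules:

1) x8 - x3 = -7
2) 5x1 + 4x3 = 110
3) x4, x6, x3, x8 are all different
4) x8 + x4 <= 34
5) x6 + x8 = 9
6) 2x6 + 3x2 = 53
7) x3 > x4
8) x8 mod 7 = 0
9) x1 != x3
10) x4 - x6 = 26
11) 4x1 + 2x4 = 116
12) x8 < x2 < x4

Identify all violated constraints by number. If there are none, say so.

Constraints 1, 4, 7, and 8 are violated.

1) x8 - x3 = 5 - 10 = -5, not -7  FAIL
2) 5x1 + 4x3 = 5(14) + 4(10) = 110  OK
3) values 30, 4, 10, 5 are pairwise distinct  OK
4) x8 + x4 = 5 + 30 = 35; 35 > 34, bound 34 not met  FAIL
5) x6 + x8 = 4 + 5 = 9  OK
6) 2x6 + 3x2 = 2(4) + 3(15) = 53  OK
7) x3 = 10, x4 = 30; 10 ≤ 30 (want >)  FAIL
8) 5 mod 7 = 5, not 0  FAIL
9) x1 = 14, x3 = 10; distinct  OK
10) x4 - x6 = 30 - 4 = 26  OK
11) 4x1 + 2x4 = 4(14) + 2(30) = 116  OK
12) values 5 < 15 < 30  OK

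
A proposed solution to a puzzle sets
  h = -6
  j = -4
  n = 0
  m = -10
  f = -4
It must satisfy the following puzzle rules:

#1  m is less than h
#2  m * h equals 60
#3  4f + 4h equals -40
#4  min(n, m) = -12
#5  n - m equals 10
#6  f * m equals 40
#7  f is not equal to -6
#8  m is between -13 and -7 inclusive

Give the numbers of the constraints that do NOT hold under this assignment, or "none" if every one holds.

#1 m = -10, h = -6; -10 < -6  ✔
#2 m * h = -10 * (-6) = 60  ✔
#3 4f + 4h = 4(-4) + 4(-6) = -40  ✔
#4 min(0, -10) = -10, not -12  ✘
#5 n - m = 0 - (-10) = 10  ✔
#6 f * m = -4 * (-10) = 40  ✔
#7 f = -4, and -4 ≠ -6  ✔
#8 m = -10 lies in [-13, -7]  ✔

The assignment fails constraint 4.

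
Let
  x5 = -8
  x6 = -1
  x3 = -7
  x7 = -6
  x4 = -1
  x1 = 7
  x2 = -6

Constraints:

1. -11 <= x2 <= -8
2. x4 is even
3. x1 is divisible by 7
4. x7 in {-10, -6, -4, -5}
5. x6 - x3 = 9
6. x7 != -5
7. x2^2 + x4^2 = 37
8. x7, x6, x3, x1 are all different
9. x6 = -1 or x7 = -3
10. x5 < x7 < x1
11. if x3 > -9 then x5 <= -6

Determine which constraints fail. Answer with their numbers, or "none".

Violated: 1, 2, and 5.

1. x2 = -6 is outside [-11, -8]  FAIL
2. x4 = -1 is odd  FAIL
3. 7 / 7 = 1, so 7 divides 7  OK
4. x7 = -6 is in {-10, -6, -4, -5}  OK
5. x6 - x3 = -1 - (-7) = 6, not 9  FAIL
6. x7 = -6, and -6 ≠ -5  OK
7. x2^2 + x4^2 = (-6)^2 + (-1)^2 = 36 + 1 = 37  OK
8. values -6, -1, -7, 7 are pairwise distinct  OK
9. x6 = -1 = -1 (first disjunct)  OK
10. values -8 < -6 < 7  OK
11. x3 = -7 > -9, so we need x5 ≤ -6; x5 = -8 ≤ -6  OK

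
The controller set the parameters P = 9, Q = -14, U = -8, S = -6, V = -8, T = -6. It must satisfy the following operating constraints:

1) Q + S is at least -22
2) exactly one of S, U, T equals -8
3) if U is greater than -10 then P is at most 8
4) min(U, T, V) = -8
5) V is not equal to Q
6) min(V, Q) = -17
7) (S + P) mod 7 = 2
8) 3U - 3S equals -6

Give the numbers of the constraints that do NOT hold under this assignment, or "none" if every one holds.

Constraints 3, 6, and 7 do not hold.

1) Q + S = -14 + (-6) = -20; -20 ≥ -22  holds
2) S=-6, U=-8, T=-6; 1 of them equals -8  holds
3) U = -8 > -10, so we need P ≤ 8; but P = 9 > 8  fails
4) min(-8, -6, -8) = -8  holds
5) V = -8, Q = -14; distinct  holds
6) min(-8, -14) = -14, not -17  fails
7) S + P = 3; 3 mod 7 = 3, not 2  fails
8) 3U - 3S = 3(-8) - 3(-6) = -6  holds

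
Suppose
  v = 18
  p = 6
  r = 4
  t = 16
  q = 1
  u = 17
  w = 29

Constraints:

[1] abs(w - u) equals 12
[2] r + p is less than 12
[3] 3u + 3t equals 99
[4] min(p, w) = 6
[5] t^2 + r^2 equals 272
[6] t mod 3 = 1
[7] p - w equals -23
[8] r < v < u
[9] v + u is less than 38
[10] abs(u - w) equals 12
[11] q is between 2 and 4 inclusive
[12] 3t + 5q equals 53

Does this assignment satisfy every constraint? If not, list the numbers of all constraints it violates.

[1] abs(29 - 17) = 12  true
[2] r + p = 4 + 6 = 10; 10 < 12  true
[3] 3u + 3t = 3(17) + 3(16) = 99  true
[4] min(6, 29) = 6  true
[5] t^2 + r^2 = 16^2 + 4^2 = 256 + 16 = 272  true
[6] 16 mod 3 = 1  true
[7] p - w = 6 - 29 = -23  true
[8] values 4, 18, 17; v = 18 is not < u = 17  false
[9] v + u = 18 + 17 = 35; 35 < 38  true
[10] abs(17 - 29) = 12  true
[11] q = 1 is outside [2, 4]  false
[12] 3t + 5q = 3(16) + 5(1) = 53  true

Violated: 8 and 11.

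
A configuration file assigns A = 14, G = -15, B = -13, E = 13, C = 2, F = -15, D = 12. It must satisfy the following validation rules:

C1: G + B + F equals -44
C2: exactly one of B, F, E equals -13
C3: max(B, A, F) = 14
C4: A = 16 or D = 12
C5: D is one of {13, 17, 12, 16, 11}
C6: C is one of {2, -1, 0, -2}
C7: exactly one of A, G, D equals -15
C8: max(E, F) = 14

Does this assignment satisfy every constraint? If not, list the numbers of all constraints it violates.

C1: G + B + F = -15 + (-13) + (-15) = -43, not -44 — fails.
C2: B=-13, F=-15, E=13; 1 of them equals -13 — holds.
C3: max(-13, 14, -15) = 14 — holds.
C4: A = 14 ≠ 16, but D = 12 = 12 (second disjunct) — holds.
C5: D = 12 is in {13, 17, 12, 16, 11} — holds.
C6: C = 2 is in {2, -1, 0, -2} — holds.
C7: A=14, G=-15, D=12; 1 of them equals -15 — holds.
C8: max(13, -15) = 13, not 14 — fails.

Violated: 1, 8.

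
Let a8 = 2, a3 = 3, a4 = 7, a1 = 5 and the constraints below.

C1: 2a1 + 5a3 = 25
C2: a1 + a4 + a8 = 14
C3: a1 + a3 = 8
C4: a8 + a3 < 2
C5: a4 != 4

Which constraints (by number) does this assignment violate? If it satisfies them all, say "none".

The assignment fails constraint 4.

C1: 2a1 + 5a3 = 2(5) + 5(3) = 25  ✓
C2: a1 + a4 + a8 = 5 + 7 + 2 = 14  ✓
C3: a1 + a3 = 5 + 3 = 8  ✓
C4: a8 + a3 = 2 + 3 = 5; 5 ≥ 2, bound 2 not met  ✗
C5: a4 = 7, and 7 ≠ 4  ✓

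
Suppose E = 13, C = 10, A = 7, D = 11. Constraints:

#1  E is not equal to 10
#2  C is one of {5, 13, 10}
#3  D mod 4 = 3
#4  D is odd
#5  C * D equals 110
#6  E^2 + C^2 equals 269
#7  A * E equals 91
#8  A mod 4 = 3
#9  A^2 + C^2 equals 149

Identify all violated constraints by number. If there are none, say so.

#1 E = 13, and 13 ≠ 10 — holds.
#2 C = 10 is in {5, 13, 10} — holds.
#3 11 mod 4 = 3 — holds.
#4 D = 11 is odd — holds.
#5 C * D = 10 * 11 = 110 — holds.
#6 E^2 + C^2 = 13^2 + 10^2 = 169 + 100 = 269 — holds.
#7 A * E = 7 * 13 = 91 — holds.
#8 7 mod 4 = 3 — holds.
#9 A^2 + C^2 = 7^2 + 10^2 = 49 + 100 = 149 — holds.

Yes — all constraints hold.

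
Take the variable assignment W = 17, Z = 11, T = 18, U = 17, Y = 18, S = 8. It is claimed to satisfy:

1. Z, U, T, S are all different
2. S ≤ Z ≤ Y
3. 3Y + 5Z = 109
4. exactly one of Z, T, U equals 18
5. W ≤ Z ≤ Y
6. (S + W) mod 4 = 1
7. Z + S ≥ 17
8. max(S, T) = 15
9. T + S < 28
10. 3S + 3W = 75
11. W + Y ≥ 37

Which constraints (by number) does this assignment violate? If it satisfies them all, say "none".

No — constraints 5, 8, 11 are not satisfied.

1. values 11, 17, 18, 8 are pairwise distinct — holds.
2. values 8 ≤ 11 ≤ 18 — holds.
3. 3Y + 5Z = 3(18) + 5(11) = 109 — holds.
4. Z=11, T=18, U=17; 1 of them equals 18 — holds.
5. values 17, 11, 18; W = 17 is not ≤ Z = 11 — does not hold.
6. S + W = 25; 25 mod 4 = 1 — holds.
7. Z + S = 11 + 8 = 19; 19 ≥ 17 — holds.
8. max(8, 18) = 18, not 15 — does not hold.
9. T + S = 18 + 8 = 26; 26 < 28 — holds.
10. 3S + 3W = 3(8) + 3(17) = 75 — holds.
11. W + Y = 17 + 18 = 35; 35 < 37, bound 37 not met — does not hold.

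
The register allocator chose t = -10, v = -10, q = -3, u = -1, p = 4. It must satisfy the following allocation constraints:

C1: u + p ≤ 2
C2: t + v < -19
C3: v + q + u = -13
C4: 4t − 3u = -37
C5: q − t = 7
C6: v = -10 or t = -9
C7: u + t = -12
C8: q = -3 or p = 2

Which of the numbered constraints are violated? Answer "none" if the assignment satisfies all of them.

No — constraints 1, 3, 7 are not satisfied.

C1: u + p = -1 + 4 = 3; 3 > 2, bound 2 not met — violated.
C2: t + v = -10 + (-10) = -20; -20 < -19 — OK.
C3: v + q + u = -10 + (-3) + (-1) = -14, not -13 — violated.
C4: 4t − 3u = 4(-10) − 3(-1) = -37 — OK.
C5: q − t = -3 − (-10) = 7 — OK.
C6: v = -10 = -10 (first disjunct) — OK.
C7: u + t = -1 + (-10) = -11, not -12 — violated.
C8: q = -3 = -3 (first disjunct) — OK.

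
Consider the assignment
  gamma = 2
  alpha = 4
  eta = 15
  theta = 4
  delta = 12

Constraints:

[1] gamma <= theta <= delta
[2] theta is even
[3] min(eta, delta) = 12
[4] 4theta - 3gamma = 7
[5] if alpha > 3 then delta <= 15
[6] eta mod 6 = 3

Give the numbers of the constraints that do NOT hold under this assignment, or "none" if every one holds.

[1] values 2 <= 4 <= 12 — holds.
[2] theta = 4 is even — holds.
[3] min(15, 12) = 12 — holds.
[4] 4theta - 3gamma = 4(4) - 3(2) = 10, not 7 — does not hold.
[5] alpha = 4 > 3, so we need delta ≤ 15; delta = 12 ≤ 15 — holds.
[6] 15 mod 6 = 3 — holds.

Constraint 4 does not hold.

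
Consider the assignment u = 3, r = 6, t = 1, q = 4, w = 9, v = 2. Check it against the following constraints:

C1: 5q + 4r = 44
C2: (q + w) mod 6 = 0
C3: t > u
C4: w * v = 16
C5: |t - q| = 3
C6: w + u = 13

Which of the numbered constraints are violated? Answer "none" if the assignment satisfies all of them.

Constraints 2, 3, 4, and 6 are violated.

C1: 5q + 4r = 5(4) + 4(6) = 44 — OK.
C2: q + w = 13; 13 mod 6 = 1, not 0 — violated.
C3: t = 1, u = 3; 1 ≤ 3 (want >) — violated.
C4: w * v = 9 * 2 = 18, not 16 — violated.
C5: |1 - 4| = 3 — OK.
C6: w + u = 9 + 3 = 12, not 13 — violated.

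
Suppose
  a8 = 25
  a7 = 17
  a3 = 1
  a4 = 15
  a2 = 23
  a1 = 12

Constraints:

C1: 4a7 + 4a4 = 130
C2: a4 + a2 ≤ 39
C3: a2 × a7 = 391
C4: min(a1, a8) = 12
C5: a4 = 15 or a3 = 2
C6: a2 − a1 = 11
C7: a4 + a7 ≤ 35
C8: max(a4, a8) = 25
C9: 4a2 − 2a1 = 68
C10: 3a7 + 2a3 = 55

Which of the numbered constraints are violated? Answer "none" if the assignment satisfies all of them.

No — constraints 1 and 10 are not satisfied.

C1: 4a7 + 4a4 = 4(17) + 4(15) = 128, not 130  FAIL
C2: a4 + a2 = 15 + 23 = 38; 38 ≤ 39  OK
C3: a2 × a7 = 23 × 17 = 391  OK
C4: min(12, 25) = 12  OK
C5: a4 = 15 = 15 (first disjunct)  OK
C6: a2 − a1 = 23 − 12 = 11  OK
C7: a4 + a7 = 15 + 17 = 32; 32 ≤ 35  OK
C8: max(15, 25) = 25  OK
C9: 4a2 − 2a1 = 4(23) − 2(12) = 68  OK
C10: 3a7 + 2a3 = 3(17) + 2(1) = 53, not 55  FAIL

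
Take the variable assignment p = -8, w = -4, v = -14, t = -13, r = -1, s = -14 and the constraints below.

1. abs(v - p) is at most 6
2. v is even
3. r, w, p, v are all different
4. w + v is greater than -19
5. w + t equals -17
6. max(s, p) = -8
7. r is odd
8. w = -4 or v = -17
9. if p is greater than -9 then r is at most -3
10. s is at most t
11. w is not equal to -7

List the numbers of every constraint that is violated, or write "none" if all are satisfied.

Constraint 9 is violated.

1. abs(-14 - (-8)) = 6; 6 ≤ 6 — satisfied.
2. v = -14 is even — satisfied.
3. values -1, -4, -8, -14 are pairwise distinct — satisfied.
4. w + v = -4 + (-14) = -18; -18 > -19 — satisfied.
5. w + t = -4 + (-13) = -17 — satisfied.
6. max(-14, -8) = -8 — satisfied.
7. r = -1 is odd — satisfied.
8. w = -4 = -4 (first disjunct) — satisfied.
9. p = -8 > -9, so we need r ≤ -3; but r = -1 > -3 — violated.
10. s = -14, t = -13; -14 ≤ -13 — satisfied.
11. w = -4, and -4 ≠ -7 — satisfied.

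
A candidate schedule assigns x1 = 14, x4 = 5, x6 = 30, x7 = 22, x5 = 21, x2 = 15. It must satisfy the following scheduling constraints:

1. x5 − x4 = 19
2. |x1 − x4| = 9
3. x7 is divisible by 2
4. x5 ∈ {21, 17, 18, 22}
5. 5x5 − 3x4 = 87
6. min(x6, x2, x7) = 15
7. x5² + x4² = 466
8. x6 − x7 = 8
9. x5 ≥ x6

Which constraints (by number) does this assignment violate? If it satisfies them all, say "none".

1. x5 − x4 = 21 − 5 = 16, not 19 — fails.
2. |14 − 5| = 9 — holds.
3. 22 / 2 = 11, so 2 divides 22 — holds.
4. x5 = 21 is in {21, 17, 18, 22} — holds.
5. 5x5 − 3x4 = 5(21) − 3(5) = 90, not 87 — fails.
6. min(30, 15, 22) = 15 — holds.
7. x5² + x4² = 21² + 5² = 441 + 25 = 466 — holds.
8. x6 − x7 = 30 − 22 = 8 — holds.
9. x5 = 21, x6 = 30; 21 < 30 (want ≥) — fails.

The assignment fails constraints 1, 5, and 9.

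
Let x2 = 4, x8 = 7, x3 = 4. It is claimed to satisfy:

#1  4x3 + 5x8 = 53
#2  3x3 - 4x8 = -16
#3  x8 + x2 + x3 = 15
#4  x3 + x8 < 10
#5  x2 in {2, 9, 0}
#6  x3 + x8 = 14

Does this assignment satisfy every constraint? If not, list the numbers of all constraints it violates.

#1 4x3 + 5x8 = 4(4) + 5(7) = 51, not 53  ✘
#2 3x3 - 4x8 = 3(4) - 4(7) = -16  ✔
#3 x8 + x2 + x3 = 7 + 4 + 4 = 15  ✔
#4 x3 + x8 = 4 + 7 = 11; 11 ≥ 10, bound 10 not met  ✘
#5 x2 = 4 is not in {2, 9, 0}  ✘
#6 x3 + x8 = 4 + 7 = 11, not 14  ✘

Violated: 1, 4, 5, and 6.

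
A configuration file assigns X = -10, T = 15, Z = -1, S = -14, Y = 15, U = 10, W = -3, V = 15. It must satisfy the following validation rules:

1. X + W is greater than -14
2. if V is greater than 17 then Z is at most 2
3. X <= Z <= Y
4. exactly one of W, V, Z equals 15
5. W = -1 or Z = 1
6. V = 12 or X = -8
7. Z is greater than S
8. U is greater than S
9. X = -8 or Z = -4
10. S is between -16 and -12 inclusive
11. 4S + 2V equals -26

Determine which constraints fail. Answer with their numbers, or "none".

1. X + W = -10 + (-3) = -13; -13 > -14 — OK.
2. V = 15, not > 17; antecedent false, conditional vacuously true — OK.
3. values -10 <= -1 <= 15 — OK.
4. W=-3, V=15, Z=-1; 1 of them equals 15 — OK.
5. W = -3 ≠ -1 and Z = -1 ≠ 1; both disjuncts false — violated.
6. V = 15 ≠ 12 and X = -10 ≠ -8; both disjuncts false — violated.
7. Z = -1, S = -14; -1 > -14 — OK.
8. U = 10, S = -14; 10 > -14 — OK.
9. X = -10 ≠ -8 and Z = -1 ≠ -4; both disjuncts false — violated.
10. S = -14 lies in [-16, -12] — OK.
11. 4S + 2V = 4(-14) + 2(15) = -26 — OK.

Constraints 5, 6, and 9 do not hold.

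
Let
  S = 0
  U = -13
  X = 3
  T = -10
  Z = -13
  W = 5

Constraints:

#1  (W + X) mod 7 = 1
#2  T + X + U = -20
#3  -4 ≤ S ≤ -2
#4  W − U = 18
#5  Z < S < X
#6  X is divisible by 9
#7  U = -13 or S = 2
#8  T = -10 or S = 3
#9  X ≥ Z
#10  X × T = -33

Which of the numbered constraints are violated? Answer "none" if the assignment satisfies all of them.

Violated: 3, 6, and 10.

#1 W + X = 8; 8 mod 7 = 1  ✔
#2 T + X + U = -10 + 3 + (-13) = -20  ✔
#3 S = 0 is outside [-4, -2]  ✘
#4 W − U = 5 − (-13) = 18  ✔
#5 values -13 < 0 < 3  ✔
#6 3 = 9×0 + 3, so 9 does not divide 3  ✘
#7 U = -13 = -13 (first disjunct)  ✔
#8 T = -10 = -10 (first disjunct)  ✔
#9 X = 3, Z = -13; 3 ≥ -13  ✔
#10 X × T = 3 × (-10) = -30, not -33  ✘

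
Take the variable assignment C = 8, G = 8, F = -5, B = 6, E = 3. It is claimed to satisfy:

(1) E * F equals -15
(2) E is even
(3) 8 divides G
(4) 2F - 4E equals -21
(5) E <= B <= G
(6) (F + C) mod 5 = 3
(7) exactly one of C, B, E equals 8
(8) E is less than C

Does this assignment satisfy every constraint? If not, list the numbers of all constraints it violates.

(1) E * F = 3 * (-5) = -15 — OK.
(2) E = 3 is odd — violated.
(3) 8 / 8 = 1, so 8 divides 8 — OK.
(4) 2F - 4E = 2(-5) - 4(3) = -22, not -21 — violated.
(5) values 3 <= 6 <= 8 — OK.
(6) F + C = 3; 3 mod 5 = 3 — OK.
(7) C=8, B=6, E=3; 1 of them equals 8 — OK.
(8) E = 3, C = 8; 3 < 8 — OK.

Constraints 2 and 4 do not hold.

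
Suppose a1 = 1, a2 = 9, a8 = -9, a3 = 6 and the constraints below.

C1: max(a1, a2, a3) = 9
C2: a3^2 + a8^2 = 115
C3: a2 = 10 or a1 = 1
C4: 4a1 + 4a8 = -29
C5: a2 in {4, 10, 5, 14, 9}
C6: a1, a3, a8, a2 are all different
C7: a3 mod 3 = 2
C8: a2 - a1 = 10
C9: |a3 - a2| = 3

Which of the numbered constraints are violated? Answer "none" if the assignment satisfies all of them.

C1: max(1, 9, 6) = 9 — OK.
C2: a3^2 + a8^2 = 6^2 + (-9)^2 = 36 + 81 = 117, not 115 — violated.
C3: a2 = 9 ≠ 10, but a1 = 1 = 1 (second disjunct) — OK.
C4: 4a1 + 4a8 = 4(1) + 4(-9) = -32, not -29 — violated.
C5: a2 = 9 is in {4, 10, 5, 14, 9} — OK.
C6: values 1, 6, -9, 9 are pairwise distinct — OK.
C7: 6 mod 3 = 0, not 2 — violated.
C8: a2 - a1 = 9 - 1 = 8, not 10 — violated.
C9: |6 - 9| = 3 — OK.

Constraints 2, 4, 7, and 8 do not hold.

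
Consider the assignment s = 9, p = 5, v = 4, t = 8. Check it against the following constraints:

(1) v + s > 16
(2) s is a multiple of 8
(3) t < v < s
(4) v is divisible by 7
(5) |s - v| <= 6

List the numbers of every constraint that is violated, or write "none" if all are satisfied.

Constraints 1, 2, 3, and 4 do not hold.

(1) v + s = 4 + 9 = 13; 13 ≤ 16, bound 16 not met — violated.
(2) 9 = 8*1 + 1, so 8 does not divide 9 — violated.
(3) values 8, 4, 9; t = 8 is not < v = 4 — violated.
(4) 4 = 7*0 + 4, so 7 does not divide 4 — violated.
(5) |9 - 4| = 5; 5 ≤ 6 — OK.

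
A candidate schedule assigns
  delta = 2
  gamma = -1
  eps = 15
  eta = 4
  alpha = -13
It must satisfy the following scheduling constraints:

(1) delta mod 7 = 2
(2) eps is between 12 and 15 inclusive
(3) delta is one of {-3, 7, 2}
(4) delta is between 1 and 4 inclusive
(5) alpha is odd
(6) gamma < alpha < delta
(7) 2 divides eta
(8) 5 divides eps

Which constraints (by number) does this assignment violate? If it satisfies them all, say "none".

(1) 2 mod 7 = 2 — holds.
(2) eps = 15 lies in [12, 15] — holds.
(3) delta = 2 is in {-3, 7, 2} — holds.
(4) delta = 2 lies in [1, 4] — holds.
(5) alpha = -13 is odd — holds.
(6) values -1, -13, 2; gamma = -1 is not < alpha = -13 — does not hold.
(7) 4 / 2 = 2, so 2 divides 4 — holds.
(8) 15 / 5 = 3, so 5 divides 15 — holds.

No — constraint 6 is not satisfied.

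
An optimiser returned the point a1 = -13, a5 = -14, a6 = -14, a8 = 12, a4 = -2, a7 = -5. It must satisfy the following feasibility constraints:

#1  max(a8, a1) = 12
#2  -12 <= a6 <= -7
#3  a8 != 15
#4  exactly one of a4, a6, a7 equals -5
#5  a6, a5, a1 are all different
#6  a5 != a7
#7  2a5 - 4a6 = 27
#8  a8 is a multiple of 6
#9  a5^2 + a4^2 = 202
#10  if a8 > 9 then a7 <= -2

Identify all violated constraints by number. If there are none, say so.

The assignment fails constraints 2, 5, 7, 9.

#1 max(12, -13) = 12 — satisfied.
#2 a6 = -14 is outside [-12, -7] — violated.
#3 a8 = 12, and 12 ≠ 15 — satisfied.
#4 a4=-2, a6=-14, a7=-5; 1 of them equals -5 — satisfied.
#5 a6 = a5 = -14, not all different — violated.
#6 a5 = -14, a7 = -5; distinct — satisfied.
#7 2a5 - 4a6 = 2(-14) - 4(-14) = 28, not 27 — violated.
#8 12 / 6 = 2, so 6 divides 12 — satisfied.
#9 a5^2 + a4^2 = (-14)^2 + (-2)^2 = 196 + 4 = 200, not 202 — violated.
#10 a8 = 12 > 9, so we need a7 ≤ -2; a7 = -5 ≤ -2 — satisfied.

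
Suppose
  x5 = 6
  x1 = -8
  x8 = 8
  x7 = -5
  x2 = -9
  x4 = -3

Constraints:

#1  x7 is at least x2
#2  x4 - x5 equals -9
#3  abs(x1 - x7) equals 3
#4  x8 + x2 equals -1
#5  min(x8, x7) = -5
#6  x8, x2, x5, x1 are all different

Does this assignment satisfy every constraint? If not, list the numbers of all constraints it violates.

#1 x7 = -5, x2 = -9; -5 ≥ -9 — holds.
#2 x4 - x5 = -3 - 6 = -9 — holds.
#3 abs(-8 - (-5)) = 3 — holds.
#4 x8 + x2 = 8 + (-9) = -1 — holds.
#5 min(8, -5) = -5 — holds.
#6 values 8, -9, 6, -8 are pairwise distinct — holds.

Yes — all constraints hold.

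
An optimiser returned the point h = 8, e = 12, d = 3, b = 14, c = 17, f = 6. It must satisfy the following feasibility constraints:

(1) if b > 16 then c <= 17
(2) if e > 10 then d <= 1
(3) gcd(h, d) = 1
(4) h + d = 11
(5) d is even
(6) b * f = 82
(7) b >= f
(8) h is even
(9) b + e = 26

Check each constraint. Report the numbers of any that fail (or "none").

(1) b = 14, not > 16; antecedent false, conditional vacuously true  holds
(2) e = 12 > 10, so we need d ≤ 1; but d = 3 > 1  fails
(3) gcd(8, 3) = 1  holds
(4) h + d = 8 + 3 = 11  holds
(5) d = 3 is odd  fails
(6) b * f = 14 * 6 = 84, not 82  fails
(7) b = 14, f = 6; 14 ≥ 6  holds
(8) h = 8 is even  holds
(9) b + e = 14 + 12 = 26  holds

The assignment fails constraints 2, 5, and 6.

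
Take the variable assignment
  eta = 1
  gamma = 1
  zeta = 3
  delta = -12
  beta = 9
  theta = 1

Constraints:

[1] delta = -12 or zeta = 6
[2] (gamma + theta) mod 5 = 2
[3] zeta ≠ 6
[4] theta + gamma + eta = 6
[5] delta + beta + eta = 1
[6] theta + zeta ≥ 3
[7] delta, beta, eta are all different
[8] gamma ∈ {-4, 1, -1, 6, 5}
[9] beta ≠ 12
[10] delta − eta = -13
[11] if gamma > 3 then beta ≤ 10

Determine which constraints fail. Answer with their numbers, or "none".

Constraints 4, 5 are violated.

[1] delta = -12 = -12 (first disjunct)  holds
[2] gamma + theta = 2; 2 mod 5 = 2  holds
[3] zeta = 3, and 3 ≠ 6  holds
[4] theta + gamma + eta = 1 + 1 + 1 = 3, not 6  fails
[5] delta + beta + eta = -12 + 9 + 1 = -2, not 1  fails
[6] theta + zeta = 1 + 3 = 4; 4 ≥ 3  holds
[7] values -12, 9, 1 are pairwise distinct  holds
[8] gamma = 1 is in {-4, 1, -1, 6, 5}  holds
[9] beta = 9, and 9 ≠ 12  holds
[10] delta − eta = -12 − 1 = -13  holds
[11] gamma = 1, not > 3; antecedent false, conditional vacuously true  holds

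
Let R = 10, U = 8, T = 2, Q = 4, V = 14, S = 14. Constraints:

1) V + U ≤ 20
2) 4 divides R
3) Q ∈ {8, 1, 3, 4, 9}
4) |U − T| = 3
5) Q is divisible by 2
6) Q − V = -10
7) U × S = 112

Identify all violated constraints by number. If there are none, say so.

Constraints 1, 2, and 4 are violated.

1) V + U = 14 + 8 = 22; 22 > 20, bound 20 not met  false
2) 10 = 4×2 + 2, so 4 does not divide 10  false
3) Q = 4 is in {8, 1, 3, 4, 9}  true
4) |8 − 2| = 6, not 3  false
5) 4 / 2 = 2, so 2 divides 4  true
6) Q − V = 4 − 14 = -10  true
7) U × S = 8 × 14 = 112  true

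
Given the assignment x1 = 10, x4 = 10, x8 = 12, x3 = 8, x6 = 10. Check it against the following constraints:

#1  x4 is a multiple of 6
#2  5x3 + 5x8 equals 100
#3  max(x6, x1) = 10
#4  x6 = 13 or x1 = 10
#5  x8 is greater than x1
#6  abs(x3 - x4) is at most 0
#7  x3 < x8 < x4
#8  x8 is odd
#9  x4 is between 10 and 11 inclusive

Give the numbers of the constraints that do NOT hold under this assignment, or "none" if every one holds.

#1 10 = 6*1 + 4, so 6 does not divide 10  fails
#2 5x3 + 5x8 = 5(8) + 5(12) = 100  holds
#3 max(10, 10) = 10  holds
#4 x6 = 10 ≠ 13, but x1 = 10 = 10 (second disjunct)  holds
#5 x8 = 12, x1 = 10; 12 > 10  holds
#6 abs(8 - 10) = 2; 2 > 0, exceeds bound 0  fails
#7 values 8, 12, 10; x8 = 12 is not < x4 = 10  fails
#8 x8 = 12 is even  fails
#9 x4 = 10 lies in [10, 11]  holds

Constraints 1, 6, 7, 8 do not hold.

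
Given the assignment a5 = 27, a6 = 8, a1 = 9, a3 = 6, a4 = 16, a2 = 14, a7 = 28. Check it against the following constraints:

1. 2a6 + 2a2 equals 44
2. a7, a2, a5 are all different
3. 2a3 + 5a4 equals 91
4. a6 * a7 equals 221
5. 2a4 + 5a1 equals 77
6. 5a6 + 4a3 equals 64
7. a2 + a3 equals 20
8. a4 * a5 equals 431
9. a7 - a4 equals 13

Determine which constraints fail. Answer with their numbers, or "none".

1. 2a6 + 2a2 = 2(8) + 2(14) = 44 — holds.
2. values 28, 14, 27 are pairwise distinct — holds.
3. 2a3 + 5a4 = 2(6) + 5(16) = 92, not 91 — fails.
4. a6 * a7 = 8 * 28 = 224, not 221 — fails.
5. 2a4 + 5a1 = 2(16) + 5(9) = 77 — holds.
6. 5a6 + 4a3 = 5(8) + 4(6) = 64 — holds.
7. a2 + a3 = 14 + 6 = 20 — holds.
8. a4 * a5 = 16 * 27 = 432, not 431 — fails.
9. a7 - a4 = 28 - 16 = 12, not 13 — fails.

Constraints 3, 4, 8, and 9 do not hold.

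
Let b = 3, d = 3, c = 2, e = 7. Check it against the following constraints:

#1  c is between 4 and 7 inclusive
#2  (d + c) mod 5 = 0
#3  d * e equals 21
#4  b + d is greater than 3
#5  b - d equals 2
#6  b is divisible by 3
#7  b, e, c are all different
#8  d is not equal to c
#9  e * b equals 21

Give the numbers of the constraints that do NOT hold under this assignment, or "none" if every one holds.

#1 c = 2 is outside [4, 7] — violated.
#2 d + c = 5; 5 mod 5 = 0 — satisfied.
#3 d * e = 3 * 7 = 21 — satisfied.
#4 b + d = 3 + 3 = 6; 6 > 3 — satisfied.
#5 b - d = 3 - 3 = 0, not 2 — violated.
#6 3 / 3 = 1, so 3 divides 3 — satisfied.
#7 values 3, 7, 2 are pairwise distinct — satisfied.
#8 d = 3, c = 2; distinct — satisfied.
#9 e * b = 7 * 3 = 21 — satisfied.

The assignment fails constraints 1, 5.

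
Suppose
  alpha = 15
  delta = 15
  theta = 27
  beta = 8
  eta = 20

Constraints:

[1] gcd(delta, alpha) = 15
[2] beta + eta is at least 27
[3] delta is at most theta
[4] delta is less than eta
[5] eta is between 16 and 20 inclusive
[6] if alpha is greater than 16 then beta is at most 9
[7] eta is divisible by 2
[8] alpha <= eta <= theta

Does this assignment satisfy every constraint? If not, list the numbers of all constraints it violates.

[1] gcd(15, 15) = 15  true
[2] beta + eta = 8 + 20 = 28; 28 ≥ 27  true
[3] delta = 15, theta = 27; 15 ≤ 27  true
[4] delta = 15, eta = 20; 15 < 20  true
[5] eta = 20 lies in [16, 20]  true
[6] alpha = 15, not > 16; antecedent false, conditional vacuously true  true
[7] 20 / 2 = 10, so 2 divides 20  true
[8] values 15 <= 20 <= 27  true

The assignment satisfies every constraint.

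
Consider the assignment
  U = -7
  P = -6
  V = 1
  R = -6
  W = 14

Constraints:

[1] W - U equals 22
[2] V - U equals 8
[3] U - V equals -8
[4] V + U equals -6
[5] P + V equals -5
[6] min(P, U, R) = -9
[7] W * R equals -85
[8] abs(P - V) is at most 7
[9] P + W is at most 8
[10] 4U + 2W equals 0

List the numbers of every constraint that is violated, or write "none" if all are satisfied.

The assignment fails constraints 1, 6, 7.

[1] W - U = 14 - (-7) = 21, not 22 — fails.
[2] V - U = 1 - (-7) = 8 — holds.
[3] U - V = -7 - 1 = -8 — holds.
[4] V + U = 1 + (-7) = -6 — holds.
[5] P + V = -6 + 1 = -5 — holds.
[6] min(-6, -7, -6) = -7, not -9 — fails.
[7] W * R = 14 * (-6) = -84, not -85 — fails.
[8] abs(-6 - 1) = 7; 7 ≤ 7 — holds.
[9] P + W = -6 + 14 = 8; 8 ≤ 8 — holds.
[10] 4U + 2W = 4(-7) + 2(14) = 0 — holds.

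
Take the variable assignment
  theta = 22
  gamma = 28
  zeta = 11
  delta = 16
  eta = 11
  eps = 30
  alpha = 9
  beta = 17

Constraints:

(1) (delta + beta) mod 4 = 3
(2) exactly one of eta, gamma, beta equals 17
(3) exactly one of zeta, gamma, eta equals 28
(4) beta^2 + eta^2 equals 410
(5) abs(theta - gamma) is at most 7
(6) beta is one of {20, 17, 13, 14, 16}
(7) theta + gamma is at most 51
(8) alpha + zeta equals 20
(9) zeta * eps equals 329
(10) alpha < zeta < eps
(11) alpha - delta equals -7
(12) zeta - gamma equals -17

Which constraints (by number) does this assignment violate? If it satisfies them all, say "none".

Constraints 1 and 9 do not hold.

(1) delta + beta = 33; 33 mod 4 = 1, not 3 — violated.
(2) eta=11, gamma=28, beta=17; 1 of them equals 17 — satisfied.
(3) zeta=11, gamma=28, eta=11; 1 of them equals 28 — satisfied.
(4) beta^2 + eta^2 = 17^2 + 11^2 = 289 + 121 = 410 — satisfied.
(5) abs(22 - 28) = 6; 6 ≤ 7 — satisfied.
(6) beta = 17 is in {20, 17, 13, 14, 16} — satisfied.
(7) theta + gamma = 22 + 28 = 50; 50 ≤ 51 — satisfied.
(8) alpha + zeta = 9 + 11 = 20 — satisfied.
(9) zeta * eps = 11 * 30 = 330, not 329 — violated.
(10) values 9 < 11 < 30 — satisfied.
(11) alpha - delta = 9 - 16 = -7 — satisfied.
(12) zeta - gamma = 11 - 28 = -17 — satisfied.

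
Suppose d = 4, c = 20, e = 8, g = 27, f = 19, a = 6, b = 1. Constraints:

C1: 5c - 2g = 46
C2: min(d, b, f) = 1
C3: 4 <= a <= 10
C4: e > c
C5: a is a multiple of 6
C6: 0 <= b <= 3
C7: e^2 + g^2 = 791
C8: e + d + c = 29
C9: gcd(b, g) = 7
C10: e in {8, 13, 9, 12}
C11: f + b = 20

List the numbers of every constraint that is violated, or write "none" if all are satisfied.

C1: 5c - 2g = 5(20) - 2(27) = 46  ✓
C2: min(4, 1, 19) = 1  ✓
C3: a = 6 lies in [4, 10]  ✓
C4: e = 8, c = 20; 8 ≤ 20 (want >)  ✗
C5: 6 / 6 = 1, so 6 divides 6  ✓
C6: b = 1 lies in [0, 3]  ✓
C7: e^2 + g^2 = 8^2 + 27^2 = 64 + 729 = 793, not 791  ✗
C8: e + d + c = 8 + 4 + 20 = 32, not 29  ✗
C9: gcd(1, 27) = 1, not 7  ✗
C10: e = 8 is in {8, 13, 9, 12}  ✓
C11: f + b = 19 + 1 = 20  ✓

No — constraints 4, 7, 8, 9 are not satisfied.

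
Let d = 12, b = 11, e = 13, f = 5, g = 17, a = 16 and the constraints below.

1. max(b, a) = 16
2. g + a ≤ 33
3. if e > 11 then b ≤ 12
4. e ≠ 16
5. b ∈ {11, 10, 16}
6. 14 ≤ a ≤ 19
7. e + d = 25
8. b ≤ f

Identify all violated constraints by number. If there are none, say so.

Constraint 8 is violated.

1. max(11, 16) = 16  ✓
2. g + a = 17 + 16 = 33; 33 ≤ 33  ✓
3. e = 13 > 11, so we need b ≤ 12; b = 11 ≤ 12  ✓
4. e = 13, and 13 ≠ 16  ✓
5. b = 11 is in {11, 10, 16}  ✓
6. a = 16 lies in [14, 19]  ✓
7. e + d = 13 + 12 = 25  ✓
8. b = 11, f = 5; 11 > 5 (want ≤)  ✗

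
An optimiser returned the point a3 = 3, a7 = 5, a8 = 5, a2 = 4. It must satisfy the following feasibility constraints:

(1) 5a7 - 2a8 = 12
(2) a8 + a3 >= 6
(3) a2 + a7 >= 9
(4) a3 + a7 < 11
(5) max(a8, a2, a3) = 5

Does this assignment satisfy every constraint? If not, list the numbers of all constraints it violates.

Violated: 1.

(1) 5a7 - 2a8 = 5(5) - 2(5) = 15, not 12  fails
(2) a8 + a3 = 5 + 3 = 8; 8 ≥ 6  holds
(3) a2 + a7 = 4 + 5 = 9; 9 ≥ 9  holds
(4) a3 + a7 = 3 + 5 = 8; 8 < 11  holds
(5) max(5, 4, 3) = 5  holds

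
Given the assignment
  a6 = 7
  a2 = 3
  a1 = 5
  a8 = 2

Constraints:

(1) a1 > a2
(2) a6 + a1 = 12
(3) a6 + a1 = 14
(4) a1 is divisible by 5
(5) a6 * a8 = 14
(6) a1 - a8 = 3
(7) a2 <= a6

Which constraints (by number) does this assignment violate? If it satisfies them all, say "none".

(1) a1 = 5, a2 = 3; 5 > 3 — satisfied.
(2) a6 + a1 = 7 + 5 = 12 — satisfied.
(3) a6 + a1 = 7 + 5 = 12, not 14 — violated.
(4) 5 / 5 = 1, so 5 divides 5 — satisfied.
(5) a6 * a8 = 7 * 2 = 14 — satisfied.
(6) a1 - a8 = 5 - 2 = 3 — satisfied.
(7) a2 = 3, a6 = 7; 3 ≤ 7 — satisfied.

Violated: 3.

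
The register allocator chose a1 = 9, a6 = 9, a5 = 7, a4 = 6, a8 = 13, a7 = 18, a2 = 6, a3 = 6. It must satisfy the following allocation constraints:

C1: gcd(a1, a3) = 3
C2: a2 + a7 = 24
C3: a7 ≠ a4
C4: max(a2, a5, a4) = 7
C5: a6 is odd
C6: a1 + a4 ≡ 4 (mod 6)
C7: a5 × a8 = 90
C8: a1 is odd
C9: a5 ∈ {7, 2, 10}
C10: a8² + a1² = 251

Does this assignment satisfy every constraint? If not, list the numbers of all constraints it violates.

C1: gcd(9, 6) = 3 — satisfied.
C2: a2 + a7 = 6 + 18 = 24 — satisfied.
C3: a7 = 18, a4 = 6; distinct — satisfied.
C4: max(6, 7, 6) = 7 — satisfied.
C5: a6 = 9 is odd — satisfied.
C6: a1 + a4 = 15; 15 mod 6 = 3, not 4 — violated.
C7: a5 × a8 = 7 × 13 = 91, not 90 — violated.
C8: a1 = 9 is odd — satisfied.
C9: a5 = 7 is in {7, 2, 10} — satisfied.
C10: a8² + a1² = 13² + 9² = 169 + 81 = 250, not 251 — violated.

Violated: 6, 7, and 10.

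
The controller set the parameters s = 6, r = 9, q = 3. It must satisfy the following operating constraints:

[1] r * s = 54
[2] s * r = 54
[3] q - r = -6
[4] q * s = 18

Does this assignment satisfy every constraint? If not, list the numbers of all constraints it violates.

[1] r * s = 9 * 6 = 54  OK
[2] s * r = 6 * 9 = 54  OK
[3] q - r = 3 - 9 = -6  OK
[4] q * s = 3 * 6 = 18  OK

None — every constraint holds.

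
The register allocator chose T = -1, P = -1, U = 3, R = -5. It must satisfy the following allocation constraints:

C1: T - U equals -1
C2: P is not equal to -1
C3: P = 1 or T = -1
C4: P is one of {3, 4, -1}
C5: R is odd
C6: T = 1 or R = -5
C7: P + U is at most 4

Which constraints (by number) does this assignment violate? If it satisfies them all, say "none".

C1: T - U = -1 - 3 = -4, not -1 — does not hold.
C2: P = -1, but -1 is required to differ — does not hold.
C3: P = -1 ≠ 1, but T = -1 = -1 (second disjunct) — holds.
C4: P = -1 is in {3, 4, -1} — holds.
C5: R = -5 is odd — holds.
C6: T = -1 ≠ 1, but R = -5 = -5 (second disjunct) — holds.
C7: P + U = -1 + 3 = 2; 2 ≤ 4 — holds.

Constraints 1, 2 are violated.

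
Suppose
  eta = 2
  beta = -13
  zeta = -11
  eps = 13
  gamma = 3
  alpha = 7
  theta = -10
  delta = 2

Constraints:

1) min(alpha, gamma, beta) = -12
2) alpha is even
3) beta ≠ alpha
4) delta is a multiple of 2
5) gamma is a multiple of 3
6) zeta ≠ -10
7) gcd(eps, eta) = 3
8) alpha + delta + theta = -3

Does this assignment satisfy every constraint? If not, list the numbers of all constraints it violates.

1) min(7, 3, -13) = -13, not -12 — fails.
2) alpha = 7 is odd — fails.
3) beta = -13, alpha = 7; distinct — holds.
4) 2 / 2 = 1, so 2 divides 2 — holds.
5) 3 / 3 = 1, so 3 divides 3 — holds.
6) zeta = -11, and -11 ≠ -10 — holds.
7) gcd(13, 2) = 1, not 3 — fails.
8) alpha + delta + theta = 7 + 2 + (-10) = -1, not -3 — fails.

The assignment fails constraints 1, 2, 7, 8.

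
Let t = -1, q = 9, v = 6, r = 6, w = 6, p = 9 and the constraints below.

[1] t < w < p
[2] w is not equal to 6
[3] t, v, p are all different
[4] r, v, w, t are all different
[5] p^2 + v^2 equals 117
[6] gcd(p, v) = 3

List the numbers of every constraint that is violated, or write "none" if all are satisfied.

The assignment fails constraints 2 and 4.

[1] values -1 < 6 < 9 — holds.
[2] w = 6, but 6 is required to differ — does not hold.
[3] values -1, 6, 9 are pairwise distinct — holds.
[4] r = v = 6, not all different — does not hold.
[5] p^2 + v^2 = 9^2 + 6^2 = 81 + 36 = 117 — holds.
[6] gcd(9, 6) = 3 — holds.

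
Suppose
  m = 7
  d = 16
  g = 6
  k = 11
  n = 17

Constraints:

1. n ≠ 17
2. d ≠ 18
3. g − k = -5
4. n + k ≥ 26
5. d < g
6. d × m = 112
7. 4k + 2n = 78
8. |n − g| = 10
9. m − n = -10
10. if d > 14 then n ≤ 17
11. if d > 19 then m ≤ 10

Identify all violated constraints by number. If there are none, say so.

1. n = 17, but 17 is required to differ — does not hold.
2. d = 16, and 16 ≠ 18 — holds.
3. g − k = 6 − 11 = -5 — holds.
4. n + k = 17 + 11 = 28; 28 ≥ 26 — holds.
5. d = 16, g = 6; 16 ≥ 6 (want <) — does not hold.
6. d × m = 16 × 7 = 112 — holds.
7. 4k + 2n = 4(11) + 2(17) = 78 — holds.
8. |17 − 6| = 11, not 10 — does not hold.
9. m − n = 7 − 17 = -10 — holds.
10. d = 16 > 14, so we need n ≤ 17; n = 17 ≤ 17 — holds.
11. d = 16, not > 19; antecedent false, conditional vacuously true — holds.

No — constraints 1, 5, and 8 are not satisfied.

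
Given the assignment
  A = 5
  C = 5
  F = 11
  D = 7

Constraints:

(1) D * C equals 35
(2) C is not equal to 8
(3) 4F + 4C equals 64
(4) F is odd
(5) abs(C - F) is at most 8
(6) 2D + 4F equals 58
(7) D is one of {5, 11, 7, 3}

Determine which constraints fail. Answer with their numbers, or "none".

None — every constraint holds.

(1) D * C = 7 * 5 = 35 — satisfied.
(2) C = 5, and 5 ≠ 8 — satisfied.
(3) 4F + 4C = 4(11) + 4(5) = 64 — satisfied.
(4) F = 11 is odd — satisfied.
(5) abs(5 - 11) = 6; 6 ≤ 8 — satisfied.
(6) 2D + 4F = 2(7) + 4(11) = 58 — satisfied.
(7) D = 7 is in {5, 11, 7, 3} — satisfied.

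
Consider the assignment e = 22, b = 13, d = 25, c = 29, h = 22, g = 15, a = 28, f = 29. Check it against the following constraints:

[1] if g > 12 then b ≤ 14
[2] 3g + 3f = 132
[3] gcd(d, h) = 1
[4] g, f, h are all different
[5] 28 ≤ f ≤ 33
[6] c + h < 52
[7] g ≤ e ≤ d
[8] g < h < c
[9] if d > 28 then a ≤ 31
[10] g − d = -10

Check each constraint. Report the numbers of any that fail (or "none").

Yes — all constraints hold.

[1] g = 15 > 12, so we need b ≤ 14; b = 13 ≤ 14 — satisfied.
[2] 3g + 3f = 3(15) + 3(29) = 132 — satisfied.
[3] gcd(25, 22) = 1 — satisfied.
[4] values 15, 29, 22 are pairwise distinct — satisfied.
[5] f = 29 lies in [28, 33] — satisfied.
[6] c + h = 29 + 22 = 51; 51 < 52 — satisfied.
[7] values 15 ≤ 22 ≤ 25 — satisfied.
[8] values 15 < 22 < 29 — satisfied.
[9] d = 25, not > 28; antecedent false, conditional vacuously true — satisfied.
[10] g − d = 15 − 25 = -10 — satisfied.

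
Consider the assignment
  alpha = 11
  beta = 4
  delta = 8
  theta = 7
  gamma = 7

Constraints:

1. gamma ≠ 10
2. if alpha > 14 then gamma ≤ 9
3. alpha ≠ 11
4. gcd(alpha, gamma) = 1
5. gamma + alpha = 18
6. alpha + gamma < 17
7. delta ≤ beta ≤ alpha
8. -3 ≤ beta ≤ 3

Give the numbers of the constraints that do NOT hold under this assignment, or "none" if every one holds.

1. gamma = 7, and 7 ≠ 10  OK
2. alpha = 11, not > 14; antecedent false, conditional vacuously true  OK
3. alpha = 11, but 11 is required to differ  FAIL
4. gcd(11, 7) = 1  OK
5. gamma + alpha = 7 + 11 = 18  OK
6. alpha + gamma = 11 + 7 = 18; 18 ≥ 17, bound 17 not met  FAIL
7. values 8, 4, 11; delta = 8 is not ≤ beta = 4  FAIL
8. beta = 4 is outside [-3, 3]  FAIL

Constraints 3, 6, 7, and 8 are violated.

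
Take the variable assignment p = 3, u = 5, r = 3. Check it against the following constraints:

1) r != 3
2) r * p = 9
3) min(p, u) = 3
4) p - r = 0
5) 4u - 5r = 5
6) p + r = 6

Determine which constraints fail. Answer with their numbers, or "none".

Violated: 1.

1) r = 3, but 3 is required to differ — violated.
2) r * p = 3 * 3 = 9 — satisfied.
3) min(3, 5) = 3 — satisfied.
4) p - r = 3 - 3 = 0 — satisfied.
5) 4u - 5r = 4(5) - 5(3) = 5 — satisfied.
6) p + r = 3 + 3 = 6 — satisfied.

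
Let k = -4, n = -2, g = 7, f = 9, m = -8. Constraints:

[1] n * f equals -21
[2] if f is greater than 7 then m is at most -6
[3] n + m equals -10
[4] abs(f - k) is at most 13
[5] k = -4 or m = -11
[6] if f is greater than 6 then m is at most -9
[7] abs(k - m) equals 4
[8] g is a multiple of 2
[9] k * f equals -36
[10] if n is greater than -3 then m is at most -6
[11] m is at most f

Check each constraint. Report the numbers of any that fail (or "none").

[1] n * f = -2 * 9 = -18, not -21  FAIL
[2] f = 9 > 7, so we need m ≤ -6; m = -8 ≤ -6  OK
[3] n + m = -2 + (-8) = -10  OK
[4] abs(9 - (-4)) = 13; 13 ≤ 13  OK
[5] k = -4 = -4 (first disjunct)  OK
[6] f = 9 > 6, so we need m ≤ -9; but m = -8 > -9  FAIL
[7] abs(-4 - (-8)) = 4  OK
[8] 7 = 2*3 + 1, so 2 does not divide 7  FAIL
[9] k * f = -4 * 9 = -36  OK
[10] n = -2 > -3, so we need m ≤ -6; m = -8 ≤ -6  OK
[11] m = -8, f = 9; -8 ≤ 9  OK

Constraints 1, 6, and 8 do not hold.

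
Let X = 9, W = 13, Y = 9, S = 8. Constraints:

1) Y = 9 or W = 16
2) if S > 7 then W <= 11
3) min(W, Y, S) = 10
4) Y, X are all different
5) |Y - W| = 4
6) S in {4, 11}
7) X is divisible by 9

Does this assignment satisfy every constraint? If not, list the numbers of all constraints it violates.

Violated: 2, 3, 4, and 6.

1) Y = 9 = 9 (first disjunct) — holds.
2) S = 8 > 7, so we need W ≤ 11; but W = 13 > 11 — does not hold.
3) min(13, 9, 8) = 8, not 10 — does not hold.
4) Y = X = 9, not all different — does not hold.
5) |9 - 13| = 4 — holds.
6) S = 8 is not in {4, 11} — does not hold.
7) 9 / 9 = 1, so 9 divides 9 — holds.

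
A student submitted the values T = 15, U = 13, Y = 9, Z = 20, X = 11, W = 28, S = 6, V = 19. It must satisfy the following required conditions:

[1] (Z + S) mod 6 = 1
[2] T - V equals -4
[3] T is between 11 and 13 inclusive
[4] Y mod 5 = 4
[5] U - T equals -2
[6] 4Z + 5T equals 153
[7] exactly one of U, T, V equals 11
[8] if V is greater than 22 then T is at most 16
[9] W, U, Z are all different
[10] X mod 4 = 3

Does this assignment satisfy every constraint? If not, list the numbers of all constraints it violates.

[1] Z + S = 26; 26 mod 6 = 2, not 1 — does not hold.
[2] T - V = 15 - 19 = -4 — holds.
[3] T = 15 is outside [11, 13] — does not hold.
[4] 9 mod 5 = 4 — holds.
[5] U - T = 13 - 15 = -2 — holds.
[6] 4Z + 5T = 4(20) + 5(15) = 155, not 153 — does not hold.
[7] U=13, T=15, V=19; 0 of them equal 11, not exactly one — does not hold.
[8] V = 19, not > 22; antecedent false, conditional vacuously true — holds.
[9] values 28, 13, 20 are pairwise distinct — holds.
[10] 11 mod 4 = 3 — holds.

No — constraints 1, 3, 6, and 7 are not satisfied.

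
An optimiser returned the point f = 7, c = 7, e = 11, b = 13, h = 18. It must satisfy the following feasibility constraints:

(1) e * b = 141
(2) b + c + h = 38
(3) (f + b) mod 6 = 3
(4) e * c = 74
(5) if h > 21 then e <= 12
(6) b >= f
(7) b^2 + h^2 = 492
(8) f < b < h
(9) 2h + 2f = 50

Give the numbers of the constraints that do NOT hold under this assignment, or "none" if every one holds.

(1) e * b = 11 * 13 = 143, not 141  no
(2) b + c + h = 13 + 7 + 18 = 38  yes
(3) f + b = 20; 20 mod 6 = 2, not 3  no
(4) e * c = 11 * 7 = 77, not 74  no
(5) h = 18, not > 21; antecedent false, conditional vacuously true  yes
(6) b = 13, f = 7; 13 ≥ 7  yes
(7) b^2 + h^2 = 13^2 + 18^2 = 169 + 324 = 493, not 492  no
(8) values 7 < 13 < 18  yes
(9) 2h + 2f = 2(18) + 2(7) = 50  yes

Constraints 1, 3, 4, 7 do not hold.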